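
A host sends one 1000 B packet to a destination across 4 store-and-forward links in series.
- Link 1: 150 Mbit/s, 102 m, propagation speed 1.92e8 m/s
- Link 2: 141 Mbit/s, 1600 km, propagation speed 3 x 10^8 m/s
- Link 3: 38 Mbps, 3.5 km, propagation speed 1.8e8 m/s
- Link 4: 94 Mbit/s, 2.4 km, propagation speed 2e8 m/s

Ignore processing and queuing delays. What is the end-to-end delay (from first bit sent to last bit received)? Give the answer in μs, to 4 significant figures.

5771 μs

L = 1000 × 8 = 8000 bits.
Transmission delays (L/R per hop): 53.3333, 56.7376, 210.526, 85.1064 μs; sum = 405.704 μs.
Propagation delays (d/s per hop): 0.53125, 5333.33, 19.4444, 12 μs; sum = 5365.31 μs.
End-to-end = 5771 μs.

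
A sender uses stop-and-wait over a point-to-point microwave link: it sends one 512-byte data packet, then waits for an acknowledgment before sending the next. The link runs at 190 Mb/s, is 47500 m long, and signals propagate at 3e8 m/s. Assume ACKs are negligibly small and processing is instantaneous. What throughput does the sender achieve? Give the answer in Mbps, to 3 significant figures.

t_tx = L/R = 4096/190000000 = 2.15579e-05 s.
t_prop = 47500/300000000 = 0.000158333 s; RTT = 0.000316667 s.
Cycle = t_tx + RTT = 0.000338225 s.
Throughput = L / cycle = 4096 / 0.000338225 = 12.1 Mbps.

12.1 Mbps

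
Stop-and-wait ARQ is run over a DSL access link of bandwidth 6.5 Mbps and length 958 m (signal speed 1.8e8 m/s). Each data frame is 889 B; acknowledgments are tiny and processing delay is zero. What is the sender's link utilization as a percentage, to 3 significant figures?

t_tx = L/R = 7112/6500000 = 0.00109415 s.
t_prop = 958/180000000 = 5.32222e-06 s; RTT = 1.06444e-05 s.
Cycle = t_tx + RTT = 0.0011048 s.
Utilization = t_tx / cycle = 0.00109415/0.0011048 = 99.0 %.

99.0 %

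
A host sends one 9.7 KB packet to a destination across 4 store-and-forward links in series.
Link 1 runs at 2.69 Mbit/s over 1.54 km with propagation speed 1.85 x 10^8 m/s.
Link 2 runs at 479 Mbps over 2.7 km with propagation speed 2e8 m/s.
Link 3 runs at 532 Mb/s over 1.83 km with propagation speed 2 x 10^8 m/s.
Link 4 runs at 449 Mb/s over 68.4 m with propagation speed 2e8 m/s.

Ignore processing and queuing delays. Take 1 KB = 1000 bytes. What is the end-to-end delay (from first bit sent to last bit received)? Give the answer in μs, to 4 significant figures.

L = 77600 bits.
Transmission delays (L/R per hop): 28847.6, 162.004, 145.865, 172.829 μs; sum = 29328.3 μs.
Propagation delays (d/s per hop): 8.32432, 13.5, 9.15, 0.342 μs; sum = 31.3163 μs.
End-to-end = 29360 μs.

29360 μs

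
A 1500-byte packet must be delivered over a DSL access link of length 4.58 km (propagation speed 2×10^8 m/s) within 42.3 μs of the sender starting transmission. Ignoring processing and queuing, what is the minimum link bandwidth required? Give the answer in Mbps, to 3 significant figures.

L = 12000 bits.
Propagation delay = 4580 / 200000000 = 22.9 μs.
Transmission budget = 42.3 − 22.9 = 19.4 μs.
R ≥ L / t_tx = 12000 bits / 1.94e-05 s = 619 Mbps.

619 Mbps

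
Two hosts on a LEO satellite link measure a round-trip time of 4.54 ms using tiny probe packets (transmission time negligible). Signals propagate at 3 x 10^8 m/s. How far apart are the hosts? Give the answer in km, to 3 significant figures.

One-way propagation = RTT/2 = 2.27 ms.
d = s × t = 300000000 × 0.00227 = 681 km.

681 km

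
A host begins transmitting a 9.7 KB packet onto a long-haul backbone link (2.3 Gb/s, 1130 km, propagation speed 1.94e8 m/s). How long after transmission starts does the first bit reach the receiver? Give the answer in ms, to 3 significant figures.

First bit experiences only propagation delay: d/s = 1130000/194000000 = 5.82 ms.

5.82 ms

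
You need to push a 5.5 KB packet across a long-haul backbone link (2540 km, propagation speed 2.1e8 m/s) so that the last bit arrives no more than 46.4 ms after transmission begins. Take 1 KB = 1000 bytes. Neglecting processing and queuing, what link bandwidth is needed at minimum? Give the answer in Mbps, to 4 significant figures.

1.283 Mbps

L = 44000 bits.
Propagation delay = 2540000 / 210000000 = 12.0952 ms.
Transmission budget = 46.4 − 12.0952 = 34.3048 ms.
R ≥ L / t_tx = 44000 bits / 0.0343048 s = 1.283 Mbps.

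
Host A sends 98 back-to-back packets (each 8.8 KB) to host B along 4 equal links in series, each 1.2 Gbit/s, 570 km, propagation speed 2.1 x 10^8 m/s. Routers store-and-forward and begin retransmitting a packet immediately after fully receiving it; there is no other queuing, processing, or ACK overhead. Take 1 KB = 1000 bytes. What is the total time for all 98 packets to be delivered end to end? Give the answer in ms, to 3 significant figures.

Per-hop transmission t_tx = L/R = 70400/1200000000 = 0.0586667 ms.
Per-hop propagation t_prop = 570000/210000000 = 2.71429 ms.
Pipeline fill: first packet needs 4·t_tx to clear all hops; remaining 97 packets each add one t_tx.
Total = (4+98-1)·t_tx + 4·t_prop = 101·0.0586667 + 4·2.71429 = 16.8 ms.

16.8 ms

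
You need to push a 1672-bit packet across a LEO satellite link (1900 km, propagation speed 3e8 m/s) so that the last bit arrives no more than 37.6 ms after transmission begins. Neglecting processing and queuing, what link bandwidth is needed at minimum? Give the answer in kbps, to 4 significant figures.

53.48 kbps

Propagation delay = 1900000 / 300000000 = 6.33333 ms.
Transmission budget = 37.6 − 6.33333 = 31.2667 ms.
R ≥ L / t_tx = 1672 bits / 0.0312667 s = 53.48 kbps.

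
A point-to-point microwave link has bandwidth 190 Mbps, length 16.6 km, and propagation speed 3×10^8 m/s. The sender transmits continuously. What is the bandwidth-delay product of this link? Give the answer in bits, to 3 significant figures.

10500 bits

Propagation delay = 16600 / 300000000 = 5.53333e-05 s.
BDP = R × t_prop = 190000000 × 5.53333e-05 = 10513.3 bits.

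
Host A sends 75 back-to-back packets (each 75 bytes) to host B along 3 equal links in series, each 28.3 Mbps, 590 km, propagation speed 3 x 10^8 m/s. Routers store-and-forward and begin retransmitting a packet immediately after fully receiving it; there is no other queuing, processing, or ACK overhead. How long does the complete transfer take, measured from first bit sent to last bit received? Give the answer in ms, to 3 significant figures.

7.53 ms

Per-hop transmission t_tx = L/R = 600/28300000 = 0.0212014 ms.
Per-hop propagation t_prop = 590000/300000000 = 1.96667 ms.
Pipeline fill: first packet needs 3·t_tx to clear all hops; remaining 74 packets each add one t_tx.
Total = (3+75-1)·t_tx + 3·t_prop = 77·0.0212014 + 3·1.96667 = 7.53 ms.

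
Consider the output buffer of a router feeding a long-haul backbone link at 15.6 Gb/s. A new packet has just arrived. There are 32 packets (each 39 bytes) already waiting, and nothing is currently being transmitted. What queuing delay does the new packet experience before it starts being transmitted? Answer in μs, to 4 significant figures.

0.6400 μs

Each queued packet: L/R = 312/15600000000 = 0.02 μs.
32 queued → 0.64 μs.
Queuing delay = 0.6400 μs.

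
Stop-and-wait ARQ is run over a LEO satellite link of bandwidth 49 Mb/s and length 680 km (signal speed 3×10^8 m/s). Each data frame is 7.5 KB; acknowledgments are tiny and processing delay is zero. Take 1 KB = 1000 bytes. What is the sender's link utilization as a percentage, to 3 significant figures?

21.3 %

t_tx = L/R = 60000/49000000 = 0.00122449 s.
t_prop = 680000/300000000 = 0.00226667 s; RTT = 0.00453333 s.
Cycle = t_tx + RTT = 0.00575782 s.
Utilization = t_tx / cycle = 0.00122449/0.00575782 = 21.3 %.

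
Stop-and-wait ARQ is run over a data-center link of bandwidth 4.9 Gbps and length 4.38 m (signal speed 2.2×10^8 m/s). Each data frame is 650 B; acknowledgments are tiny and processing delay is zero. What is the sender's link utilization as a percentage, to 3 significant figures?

96.4 %

t_tx = L/R = 5200/4900000000 = 1.06122e-06 s.
t_prop = 4.38/2.2e+08 = 1.99091e-08 s; RTT = 3.98182e-08 s.
Cycle = t_tx + RTT = 1.10104e-06 s.
Utilization = t_tx / cycle = 1.06122e-06/1.10104e-06 = 96.4 %.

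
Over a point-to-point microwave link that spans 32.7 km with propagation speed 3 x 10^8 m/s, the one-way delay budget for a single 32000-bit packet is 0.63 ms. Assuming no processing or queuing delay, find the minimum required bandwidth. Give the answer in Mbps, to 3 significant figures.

Propagation delay = 32700 / 300000000 = 0.109 ms.
Transmission budget = 0.63 − 0.109 = 0.521 ms.
R ≥ L / t_tx = 32000 bits / 0.000521 s = 61.4 Mbps.

61.4 Mbps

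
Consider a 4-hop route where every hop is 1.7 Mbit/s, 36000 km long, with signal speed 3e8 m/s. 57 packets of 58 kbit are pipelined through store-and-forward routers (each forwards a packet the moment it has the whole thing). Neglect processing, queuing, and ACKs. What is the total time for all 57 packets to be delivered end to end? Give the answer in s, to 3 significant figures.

Per-hop transmission t_tx = L/R = 58000/1700000 = 0.0341176 s.
Per-hop propagation t_prop = 36000000/300000000 = 0.12 s.
Pipeline fill: first packet needs 4·t_tx to clear all hops; remaining 56 packets each add one t_tx.
Total = (4+57-1)·t_tx + 4·t_prop = 60·0.0341176 + 4·0.12 = 2.53 s.

2.53 s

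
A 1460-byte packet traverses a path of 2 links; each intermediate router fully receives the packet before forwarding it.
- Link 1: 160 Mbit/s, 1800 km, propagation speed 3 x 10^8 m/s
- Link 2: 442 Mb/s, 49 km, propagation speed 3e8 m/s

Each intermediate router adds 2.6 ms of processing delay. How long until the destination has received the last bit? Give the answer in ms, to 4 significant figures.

8.863 ms

L = 1460 × 8 = 11680 bits.
Transmission delays (L/R per hop): 0.073, 0.0264253 ms; sum = 0.0994253 ms.
Propagation delays (d/s per hop): 6, 0.163333 ms; sum = 6.16333 ms.
Processing at 1 router(s): 1 × 2.6 ms = 2.6 ms.
End-to-end = 8.863 ms.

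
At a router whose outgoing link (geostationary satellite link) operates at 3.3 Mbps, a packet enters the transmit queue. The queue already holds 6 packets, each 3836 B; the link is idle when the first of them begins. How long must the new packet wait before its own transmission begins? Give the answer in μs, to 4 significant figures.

Each queued packet: L/R = 30688/3300000 = 9299.39 μs.
6 queued → 55796.4 μs.
Queuing delay = 55800 μs.

55800 μs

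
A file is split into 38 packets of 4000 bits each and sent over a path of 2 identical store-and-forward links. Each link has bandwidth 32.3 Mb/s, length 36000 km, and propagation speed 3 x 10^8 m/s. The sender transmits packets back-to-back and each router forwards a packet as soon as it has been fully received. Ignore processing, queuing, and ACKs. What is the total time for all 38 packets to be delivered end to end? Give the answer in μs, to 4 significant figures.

Per-hop transmission t_tx = L/R = 4000/3.23e+07 = 123.839 μs.
Per-hop propagation t_prop = 36000000/300000000 = 120000 μs.
Pipeline fill: first packet needs 2·t_tx to clear all hops; remaining 37 packets each add one t_tx.
Total = (2+38-1)·t_tx + 2·t_prop = 39·123.839 + 2·120000 = 244800 μs.

244800 μs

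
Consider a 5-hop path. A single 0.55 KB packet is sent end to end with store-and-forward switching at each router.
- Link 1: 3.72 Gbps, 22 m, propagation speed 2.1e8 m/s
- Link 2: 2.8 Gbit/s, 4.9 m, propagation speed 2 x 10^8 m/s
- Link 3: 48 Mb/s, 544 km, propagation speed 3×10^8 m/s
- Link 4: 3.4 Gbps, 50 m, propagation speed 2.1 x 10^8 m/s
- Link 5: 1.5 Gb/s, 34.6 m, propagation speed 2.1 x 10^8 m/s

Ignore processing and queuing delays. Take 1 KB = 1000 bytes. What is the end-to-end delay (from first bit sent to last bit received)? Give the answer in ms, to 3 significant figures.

1.91 ms

L = 4400 bits.
Transmission delays (L/R per hop): 0.0011828, 0.00157143, 0.0916667, 0.00129412, 0.00293333 ms; sum = 0.0986483 ms.
Propagation delays (d/s per hop): 0.000104762, 2.45e-05, 1.81333, 0.000238095, 0.000164762 ms; sum = 1.81387 ms.
End-to-end = 1.91 ms.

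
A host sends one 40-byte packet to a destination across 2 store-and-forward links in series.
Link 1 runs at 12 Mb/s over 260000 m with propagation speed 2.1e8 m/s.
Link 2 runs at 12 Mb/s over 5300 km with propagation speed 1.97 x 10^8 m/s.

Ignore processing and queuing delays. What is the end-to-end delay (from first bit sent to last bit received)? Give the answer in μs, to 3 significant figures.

L = 40 × 8 = 320 bits.
Transmission delay per hop = L/R = 320/12000000 = 26.6667 μs; 2 hops → 53.3333 μs.
Propagation delays (d/s per hop): 1238.1, 26903.6 μs; sum = 28141.6 μs.
End-to-end = 28200 μs.

28200 μs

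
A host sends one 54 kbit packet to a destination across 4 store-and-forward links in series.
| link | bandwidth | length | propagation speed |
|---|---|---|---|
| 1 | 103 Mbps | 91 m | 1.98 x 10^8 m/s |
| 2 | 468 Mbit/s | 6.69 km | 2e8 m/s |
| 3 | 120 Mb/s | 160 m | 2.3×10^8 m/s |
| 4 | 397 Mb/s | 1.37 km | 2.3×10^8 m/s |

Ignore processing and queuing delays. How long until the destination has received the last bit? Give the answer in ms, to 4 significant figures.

1.266 ms

L = 54000 bits.
Transmission delays (L/R per hop): 0.524272, 0.115385, 0.45, 0.13602 ms; sum = 1.22568 ms.
Propagation delays (d/s per hop): 0.000459596, 0.03345, 0.000695652, 0.00595652 ms; sum = 0.0405618 ms.
End-to-end = 1.266 ms.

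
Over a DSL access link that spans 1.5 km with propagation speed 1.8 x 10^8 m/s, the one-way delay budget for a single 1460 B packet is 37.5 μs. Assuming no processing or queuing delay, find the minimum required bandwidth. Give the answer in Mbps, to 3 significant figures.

400 Mbps

L = 11680 bits.
Propagation delay = 1500 / 180000000 = 8.33333 μs.
Transmission budget = 37.5 − 8.33333 = 29.1667 μs.
R ≥ L / t_tx = 11680 bits / 2.91667e-05 s = 400 Mbps.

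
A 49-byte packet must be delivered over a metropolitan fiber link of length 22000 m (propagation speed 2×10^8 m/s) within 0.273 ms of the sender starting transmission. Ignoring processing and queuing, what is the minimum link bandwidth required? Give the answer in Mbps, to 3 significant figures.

2.40 Mbps

L = 392 bits.
Propagation delay = 22000 / 200000000 = 0.11 ms.
Transmission budget = 0.273 − 0.11 = 0.163 ms.
R ≥ L / t_tx = 392 bits / 0.000163 s = 2.40 Mbps.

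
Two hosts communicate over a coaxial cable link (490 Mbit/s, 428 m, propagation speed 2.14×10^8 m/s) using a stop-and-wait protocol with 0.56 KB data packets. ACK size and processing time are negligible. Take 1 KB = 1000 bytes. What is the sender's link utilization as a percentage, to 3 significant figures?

t_tx = L/R = 4480/490000000 = 9.14286e-06 s.
t_prop = 428/214000000 = 2e-06 s; RTT = 4e-06 s.
Cycle = t_tx + RTT = 1.31429e-05 s.
Utilization = t_tx / cycle = 9.14286e-06/1.31429e-05 = 69.6 %.

69.6 %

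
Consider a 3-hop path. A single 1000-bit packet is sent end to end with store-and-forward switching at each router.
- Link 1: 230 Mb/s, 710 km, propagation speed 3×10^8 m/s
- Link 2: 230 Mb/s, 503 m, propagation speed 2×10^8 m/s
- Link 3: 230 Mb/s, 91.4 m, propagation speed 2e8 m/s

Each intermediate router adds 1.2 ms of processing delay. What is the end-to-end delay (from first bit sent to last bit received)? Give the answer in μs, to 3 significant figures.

4780 μs

Transmission delay per hop = L/R = 1000/230000000 = 4.34783 μs; 3 hops → 13.0435 μs.
Propagation delays (d/s per hop): 2366.67, 2.515, 0.457 μs; sum = 2369.64 μs.
Processing at 2 router(s): 2 × 1.2 ms = 2400 μs.
End-to-end = 4780 μs.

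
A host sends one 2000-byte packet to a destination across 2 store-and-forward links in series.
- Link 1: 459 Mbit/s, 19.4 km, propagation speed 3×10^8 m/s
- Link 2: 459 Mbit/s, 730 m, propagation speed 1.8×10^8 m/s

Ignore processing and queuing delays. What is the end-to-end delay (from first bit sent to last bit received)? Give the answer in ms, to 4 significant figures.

L = 2000 × 8 = 16000 bits.
Transmission delay per hop = L/R = 16000/459000000 = 0.0348584 ms; 2 hops → 0.0697168 ms.
Propagation delays (d/s per hop): 0.0646667, 0.00405556 ms; sum = 0.0687222 ms.
End-to-end = 0.1384 ms.

0.1384 ms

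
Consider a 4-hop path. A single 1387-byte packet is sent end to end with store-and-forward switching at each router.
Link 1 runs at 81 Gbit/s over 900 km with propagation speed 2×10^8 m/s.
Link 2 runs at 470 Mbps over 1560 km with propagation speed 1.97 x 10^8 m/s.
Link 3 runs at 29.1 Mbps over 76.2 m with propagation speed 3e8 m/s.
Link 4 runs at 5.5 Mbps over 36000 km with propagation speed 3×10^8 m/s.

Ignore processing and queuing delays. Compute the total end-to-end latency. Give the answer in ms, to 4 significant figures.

134.8 ms

L = 1387 × 8 = 11096 bits.
Transmission delays (L/R per hop): 0.000136988, 0.0236085, 0.381306, 2.01745 ms; sum = 2.42251 ms.
Propagation delays (d/s per hop): 4.5, 7.91878, 0.000254, 120 ms; sum = 132.419 ms.
End-to-end = 134.8 ms.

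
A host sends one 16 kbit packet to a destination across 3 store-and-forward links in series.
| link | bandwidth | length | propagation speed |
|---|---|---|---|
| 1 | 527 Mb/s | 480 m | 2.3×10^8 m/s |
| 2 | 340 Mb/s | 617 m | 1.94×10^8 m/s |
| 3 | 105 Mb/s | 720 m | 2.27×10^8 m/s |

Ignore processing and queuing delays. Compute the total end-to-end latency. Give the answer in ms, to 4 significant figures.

L = 16000 bits.
Transmission delays (L/R per hop): 0.0303605, 0.0470588, 0.152381 ms; sum = 0.2298 ms.
Propagation delays (d/s per hop): 0.00208696, 0.00318041, 0.00317181 ms; sum = 0.00843918 ms.
End-to-end = 0.2382 ms.

0.2382 ms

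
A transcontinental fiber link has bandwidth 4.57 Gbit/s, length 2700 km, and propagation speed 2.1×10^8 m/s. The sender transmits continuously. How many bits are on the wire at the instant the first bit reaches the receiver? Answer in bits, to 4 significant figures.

Propagation delay = 2700000 / 210000000 = 0.0128571 s.
BDP = R × t_prop = 4570000000 × 0.0128571 = 58757100 bits.

58760000 bits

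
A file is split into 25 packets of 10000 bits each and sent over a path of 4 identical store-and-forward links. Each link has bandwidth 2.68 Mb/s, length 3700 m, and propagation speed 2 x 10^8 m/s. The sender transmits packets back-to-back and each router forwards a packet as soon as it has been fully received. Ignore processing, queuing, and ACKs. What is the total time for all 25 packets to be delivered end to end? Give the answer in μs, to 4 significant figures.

Per-hop transmission t_tx = L/R = 10000/2680000 = 3731.34 μs.
Per-hop propagation t_prop = 3700/200000000 = 18.5 μs.
Pipeline fill: first packet needs 4·t_tx to clear all hops; remaining 24 packets each add one t_tx.
Total = (4+25-1)·t_tx + 4·t_prop = 28·3731.34 + 4·18.5 = 104600 μs.

104600 μs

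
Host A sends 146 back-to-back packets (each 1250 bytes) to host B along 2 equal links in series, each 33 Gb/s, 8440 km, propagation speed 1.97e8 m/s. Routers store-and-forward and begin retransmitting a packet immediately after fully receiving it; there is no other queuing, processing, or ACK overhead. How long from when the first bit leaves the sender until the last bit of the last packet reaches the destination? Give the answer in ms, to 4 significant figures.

85.73 ms

Per-hop transmission t_tx = L/R = 10000/33000000000 = 0.00030303 ms.
Per-hop propagation t_prop = 8440000/197000000 = 42.8426 ms.
Pipeline fill: first packet needs 2·t_tx to clear all hops; remaining 145 packets each add one t_tx.
Total = (2+146-1)·t_tx + 2·t_prop = 147·0.00030303 + 2·42.8426 = 85.73 ms.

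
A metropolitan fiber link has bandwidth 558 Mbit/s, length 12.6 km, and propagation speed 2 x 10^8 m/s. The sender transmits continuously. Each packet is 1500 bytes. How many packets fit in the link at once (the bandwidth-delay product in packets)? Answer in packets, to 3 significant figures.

2.93 packets

Propagation delay = 12600 / 200000000 = 6.3e-05 s.
BDP = R × t_prop = 558000000 × 6.3e-05 = 35154 bits.
In packets of 12000 bits: 2.93 packets.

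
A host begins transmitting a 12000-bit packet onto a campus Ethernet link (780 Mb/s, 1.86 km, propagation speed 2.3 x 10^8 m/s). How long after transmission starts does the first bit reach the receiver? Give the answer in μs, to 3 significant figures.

First bit experiences only propagation delay: d/s = 1860/2.3e+08 = 8.09 μs.

8.09 μs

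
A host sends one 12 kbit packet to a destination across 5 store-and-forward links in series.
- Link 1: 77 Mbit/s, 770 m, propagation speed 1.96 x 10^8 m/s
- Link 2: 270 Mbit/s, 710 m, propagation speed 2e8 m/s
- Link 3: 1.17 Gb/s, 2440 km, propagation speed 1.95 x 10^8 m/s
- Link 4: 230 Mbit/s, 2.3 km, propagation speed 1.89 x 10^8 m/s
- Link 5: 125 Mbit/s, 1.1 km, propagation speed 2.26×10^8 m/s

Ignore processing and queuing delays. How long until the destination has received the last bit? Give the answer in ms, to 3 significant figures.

L = 12000 bits.
Transmission delays (L/R per hop): 0.155844, 0.0444444, 0.0102564, 0.0521739, 0.096 ms; sum = 0.358719 ms.
Propagation delays (d/s per hop): 0.00392857, 0.00355, 12.5128, 0.0121693, 0.00486726 ms; sum = 12.5373 ms.
End-to-end = 12.9 ms.

12.9 ms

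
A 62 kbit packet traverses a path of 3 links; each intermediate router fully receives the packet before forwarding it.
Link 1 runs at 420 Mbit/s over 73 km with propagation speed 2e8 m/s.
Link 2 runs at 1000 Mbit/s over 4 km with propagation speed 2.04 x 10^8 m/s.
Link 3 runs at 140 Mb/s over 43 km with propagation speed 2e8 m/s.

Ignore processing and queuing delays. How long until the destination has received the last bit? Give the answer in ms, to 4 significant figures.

1.252 ms

L = 62000 bits.
Transmission delays (L/R per hop): 0.147619, 0.062, 0.442857 ms; sum = 0.652476 ms.
Propagation delays (d/s per hop): 0.365, 0.0196078, 0.215 ms; sum = 0.599608 ms.
End-to-end = 1.252 ms.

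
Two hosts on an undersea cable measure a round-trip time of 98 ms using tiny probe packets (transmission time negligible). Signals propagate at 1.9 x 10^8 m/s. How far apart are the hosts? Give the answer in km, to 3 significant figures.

One-way propagation = RTT/2 = 49 ms.
d = s × t = 190000000 × 0.049 = 9310 km.

9310 km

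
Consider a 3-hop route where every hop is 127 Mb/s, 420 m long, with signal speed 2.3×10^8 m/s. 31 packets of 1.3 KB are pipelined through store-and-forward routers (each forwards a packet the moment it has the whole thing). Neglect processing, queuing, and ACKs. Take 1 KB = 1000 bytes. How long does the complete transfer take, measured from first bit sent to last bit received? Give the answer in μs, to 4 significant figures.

Per-hop transmission t_tx = L/R = 10400/127000000 = 81.8898 μs.
Per-hop propagation t_prop = 420/2.3e+08 = 1.82609 μs.
Pipeline fill: first packet needs 3·t_tx to clear all hops; remaining 30 packets each add one t_tx.
Total = (3+31-1)·t_tx + 3·t_prop = 33·81.8898 + 3·1.82609 = 2708 μs.

2708 μs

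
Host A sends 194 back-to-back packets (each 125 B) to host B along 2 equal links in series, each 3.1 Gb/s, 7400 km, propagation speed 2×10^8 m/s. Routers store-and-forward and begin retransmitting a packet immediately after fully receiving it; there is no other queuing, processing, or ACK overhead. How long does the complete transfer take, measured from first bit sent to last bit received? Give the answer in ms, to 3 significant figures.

Per-hop transmission t_tx = L/R = 1000/3100000000 = 0.000322581 ms.
Per-hop propagation t_prop = 7400000/200000000 = 37 ms.
Pipeline fill: first packet needs 2·t_tx to clear all hops; remaining 193 packets each add one t_tx.
Total = (2+194-1)·t_tx + 2·t_prop = 195·0.000322581 + 2·37 = 74.1 ms.

74.1 ms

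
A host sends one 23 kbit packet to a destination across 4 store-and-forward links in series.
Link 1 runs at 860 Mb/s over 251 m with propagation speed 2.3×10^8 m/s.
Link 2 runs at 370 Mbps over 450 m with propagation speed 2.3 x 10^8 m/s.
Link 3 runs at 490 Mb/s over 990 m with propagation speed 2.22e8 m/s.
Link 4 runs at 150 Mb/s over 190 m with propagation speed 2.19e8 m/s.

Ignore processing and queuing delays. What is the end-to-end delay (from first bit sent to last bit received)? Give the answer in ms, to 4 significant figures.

0.2976 ms

L = 23000 bits.
Transmission delays (L/R per hop): 0.0267442, 0.0621622, 0.0469388, 0.153333 ms; sum = 0.289178 ms.
Propagation delays (d/s per hop): 0.0010913, 0.00195652, 0.00445946, 0.00086758 ms; sum = 0.00837487 ms.
End-to-end = 0.2976 ms.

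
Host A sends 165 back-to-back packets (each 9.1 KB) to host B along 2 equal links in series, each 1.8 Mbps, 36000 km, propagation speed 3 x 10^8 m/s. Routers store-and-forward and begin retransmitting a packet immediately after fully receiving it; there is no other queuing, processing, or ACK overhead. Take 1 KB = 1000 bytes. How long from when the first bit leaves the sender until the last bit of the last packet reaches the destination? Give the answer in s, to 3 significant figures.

Per-hop transmission t_tx = L/R = 72800/1800000 = 0.0404444 s.
Per-hop propagation t_prop = 36000000/300000000 = 0.12 s.
Pipeline fill: first packet needs 2·t_tx to clear all hops; remaining 164 packets each add one t_tx.
Total = (2+165-1)·t_tx + 2·t_prop = 166·0.0404444 + 2·0.12 = 6.95 s.

6.95 s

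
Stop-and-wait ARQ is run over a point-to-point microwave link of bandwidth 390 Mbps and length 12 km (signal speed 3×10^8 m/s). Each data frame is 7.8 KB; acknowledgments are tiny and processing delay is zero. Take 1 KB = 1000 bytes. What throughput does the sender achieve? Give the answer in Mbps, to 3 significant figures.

t_tx = L/R = 62400/390000000 = 0.00016 s.
t_prop = 12000/300000000 = 4e-05 s; RTT = 8e-05 s.
Cycle = t_tx + RTT = 0.00024 s.
Throughput = L / cycle = 62400 / 0.00024 = 260 Mbps.

260 Mbps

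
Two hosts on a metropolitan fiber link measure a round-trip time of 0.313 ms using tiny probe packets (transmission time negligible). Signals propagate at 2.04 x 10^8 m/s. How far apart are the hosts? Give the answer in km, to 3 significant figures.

31.9 km

One-way propagation = RTT/2 = 0.1565 ms.
d = s × t = 204000000 × 0.0001565 = 31.9 km.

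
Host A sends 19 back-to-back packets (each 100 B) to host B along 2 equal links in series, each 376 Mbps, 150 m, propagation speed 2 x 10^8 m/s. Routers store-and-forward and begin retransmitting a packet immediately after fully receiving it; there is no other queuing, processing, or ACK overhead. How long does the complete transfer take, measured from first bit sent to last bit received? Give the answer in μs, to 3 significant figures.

Per-hop transmission t_tx = L/R = 800/376000000 = 2.12766 μs.
Per-hop propagation t_prop = 150/200000000 = 0.75 μs.
Pipeline fill: first packet needs 2·t_tx to clear all hops; remaining 18 packets each add one t_tx.
Total = (2+19-1)·t_tx + 2·t_prop = 20·2.12766 + 2·0.75 = 44.1 μs.

44.1 μs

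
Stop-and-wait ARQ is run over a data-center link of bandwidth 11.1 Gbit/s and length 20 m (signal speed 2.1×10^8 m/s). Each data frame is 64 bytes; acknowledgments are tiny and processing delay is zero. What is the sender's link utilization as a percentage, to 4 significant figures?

t_tx = L/R = 512/11100000000 = 4.61261e-08 s.
t_prop = 20/210000000 = 9.52381e-08 s; RTT = 1.90476e-07 s.
Cycle = t_tx + RTT = 2.36602e-07 s.
Utilization = t_tx / cycle = 4.61261e-08/2.36602e-07 = 19.50 %.

19.50 %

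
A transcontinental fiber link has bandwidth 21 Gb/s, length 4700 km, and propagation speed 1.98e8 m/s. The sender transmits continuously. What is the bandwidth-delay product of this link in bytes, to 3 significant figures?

Propagation delay = 4700000 / 198000000 = 0.0237374 s.
BDP = R × t_prop = 21000000000 × 0.0237374 = 498485000 bits.
In bytes: 498485000/8 = 62300000 bytes.

62300000 bytes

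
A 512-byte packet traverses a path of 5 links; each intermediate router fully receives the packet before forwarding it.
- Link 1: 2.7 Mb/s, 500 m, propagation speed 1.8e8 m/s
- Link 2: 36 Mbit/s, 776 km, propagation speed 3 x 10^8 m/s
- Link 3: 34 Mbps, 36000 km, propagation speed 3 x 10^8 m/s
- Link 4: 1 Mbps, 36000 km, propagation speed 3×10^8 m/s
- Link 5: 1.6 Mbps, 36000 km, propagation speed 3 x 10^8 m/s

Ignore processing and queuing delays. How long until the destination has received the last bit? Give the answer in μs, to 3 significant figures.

L = 512 × 8 = 4096 bits.
Transmission delays (L/R per hop): 1517.04, 113.778, 120.471, 4096, 2560 μs; sum = 8407.29 μs.
Propagation delays (d/s per hop): 2.77778, 2586.67, 120000, 120000, 120000 μs; sum = 362589 μs.
End-to-end = 371000 μs.

371000 μs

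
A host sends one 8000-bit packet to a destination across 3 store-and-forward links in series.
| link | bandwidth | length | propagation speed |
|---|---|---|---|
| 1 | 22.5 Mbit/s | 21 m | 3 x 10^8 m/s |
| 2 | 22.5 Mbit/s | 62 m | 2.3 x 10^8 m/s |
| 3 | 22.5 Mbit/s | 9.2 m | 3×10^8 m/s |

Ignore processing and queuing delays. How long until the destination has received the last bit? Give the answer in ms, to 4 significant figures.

Transmission delay per hop = L/R = 8000/22500000 = 0.355556 ms; 3 hops → 1.06667 ms.
Propagation delays (d/s per hop): 7e-05, 0.000269565, 3.06667e-05 ms; sum = 0.000370232 ms.
End-to-end = 1.067 ms.

1.067 ms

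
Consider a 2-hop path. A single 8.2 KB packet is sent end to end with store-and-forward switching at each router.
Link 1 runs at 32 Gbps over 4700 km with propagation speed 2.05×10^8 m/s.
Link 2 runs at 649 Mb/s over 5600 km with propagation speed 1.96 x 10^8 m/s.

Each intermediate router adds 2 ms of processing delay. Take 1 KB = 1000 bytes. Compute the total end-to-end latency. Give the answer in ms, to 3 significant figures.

L = 65600 bits.
Transmission delays (L/R per hop): 0.00205, 0.101079 ms; sum = 0.103129 ms.
Propagation delays (d/s per hop): 22.9268, 28.5714 ms; sum = 51.4983 ms.
Processing at 1 router(s): 1 × 2 ms = 2 ms.
End-to-end = 53.6 ms.

53.6 ms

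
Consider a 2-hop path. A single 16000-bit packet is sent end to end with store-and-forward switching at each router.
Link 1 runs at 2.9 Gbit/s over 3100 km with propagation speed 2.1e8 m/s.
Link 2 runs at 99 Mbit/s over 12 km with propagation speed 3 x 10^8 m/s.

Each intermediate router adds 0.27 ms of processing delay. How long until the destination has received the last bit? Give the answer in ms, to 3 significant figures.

Transmission delays (L/R per hop): 0.00551724, 0.161616 ms; sum = 0.167133 ms.
Propagation delays (d/s per hop): 14.7619, 0.04 ms; sum = 14.8019 ms.
Processing at 1 router(s): 1 × 0.27 ms = 0.27 ms.
End-to-end = 15.2 ms.

15.2 ms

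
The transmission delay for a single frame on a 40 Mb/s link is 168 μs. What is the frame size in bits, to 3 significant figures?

L = R × t_tx = 40000000 b/s × 0.000168 s = 6720 bits.

6720 bits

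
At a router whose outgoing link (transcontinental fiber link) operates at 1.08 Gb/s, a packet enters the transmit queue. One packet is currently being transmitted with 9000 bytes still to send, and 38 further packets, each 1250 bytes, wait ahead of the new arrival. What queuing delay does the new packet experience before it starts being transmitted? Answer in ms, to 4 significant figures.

Each queued packet: L/R = 10000/1080000000 = 0.00925926 ms.
38 queued → 0.351852 ms.
Plus remaining 72000 bits of current packet: 0.0666667 ms.
Queuing delay = 0.4185 ms.

0.4185 ms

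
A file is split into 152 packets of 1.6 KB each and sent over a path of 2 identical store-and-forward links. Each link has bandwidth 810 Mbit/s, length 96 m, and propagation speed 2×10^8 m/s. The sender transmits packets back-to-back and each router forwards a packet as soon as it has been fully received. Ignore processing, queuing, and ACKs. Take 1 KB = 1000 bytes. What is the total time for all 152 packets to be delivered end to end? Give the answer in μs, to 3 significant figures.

2420 μs

Per-hop transmission t_tx = L/R = 12800/810000000 = 15.8025 μs.
Per-hop propagation t_prop = 96/200000000 = 0.48 μs.
Pipeline fill: first packet needs 2·t_tx to clear all hops; remaining 151 packets each add one t_tx.
Total = (2+152-1)·t_tx + 2·t_prop = 153·15.8025 + 2·0.48 = 2420 μs.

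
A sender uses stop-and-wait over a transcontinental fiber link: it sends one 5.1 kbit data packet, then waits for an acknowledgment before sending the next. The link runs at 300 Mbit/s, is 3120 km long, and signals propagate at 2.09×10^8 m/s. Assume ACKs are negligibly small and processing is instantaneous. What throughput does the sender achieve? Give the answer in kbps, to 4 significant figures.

170.7 kbps

t_tx = L/R = 5100/300000000 = 1.7e-05 s.
t_prop = 3120000/209000000 = 0.0149282 s; RTT = 0.0298565 s.
Cycle = t_tx + RTT = 0.0298735 s.
Throughput = L / cycle = 5100 / 0.0298735 = 170.7 kbps.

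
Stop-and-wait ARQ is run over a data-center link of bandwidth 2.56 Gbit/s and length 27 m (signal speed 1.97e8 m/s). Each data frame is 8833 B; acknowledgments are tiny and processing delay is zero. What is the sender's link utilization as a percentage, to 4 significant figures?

99.02 %

t_tx = L/R = 70664/2560000000 = 2.76031e-05 s.
t_prop = 27/197000000 = 1.37056e-07 s; RTT = 2.74112e-07 s.
Cycle = t_tx + RTT = 2.78772e-05 s.
Utilization = t_tx / cycle = 2.76031e-05/2.78772e-05 = 99.02 %.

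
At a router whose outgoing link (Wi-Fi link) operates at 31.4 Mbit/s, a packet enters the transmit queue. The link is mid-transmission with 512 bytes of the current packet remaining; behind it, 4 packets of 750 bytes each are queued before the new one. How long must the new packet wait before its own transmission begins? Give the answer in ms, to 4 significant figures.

0.8948 ms

Each queued packet: L/R = 6000/31400000 = 0.191083 ms.
4 queued → 0.764331 ms.
Plus remaining 4096 bits of current packet: 0.130446 ms.
Queuing delay = 0.8948 ms.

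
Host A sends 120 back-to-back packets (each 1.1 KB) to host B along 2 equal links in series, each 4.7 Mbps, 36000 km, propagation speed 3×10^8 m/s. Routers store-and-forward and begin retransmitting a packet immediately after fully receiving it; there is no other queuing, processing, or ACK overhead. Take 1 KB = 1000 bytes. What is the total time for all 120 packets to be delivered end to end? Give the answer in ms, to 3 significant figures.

Per-hop transmission t_tx = L/R = 8800/4700000 = 1.87234 ms.
Per-hop propagation t_prop = 36000000/300000000 = 120 ms.
Pipeline fill: first packet needs 2·t_tx to clear all hops; remaining 119 packets each add one t_tx.
Total = (2+120-1)·t_tx + 2·t_prop = 121·1.87234 + 2·120 = 467 ms.

467 ms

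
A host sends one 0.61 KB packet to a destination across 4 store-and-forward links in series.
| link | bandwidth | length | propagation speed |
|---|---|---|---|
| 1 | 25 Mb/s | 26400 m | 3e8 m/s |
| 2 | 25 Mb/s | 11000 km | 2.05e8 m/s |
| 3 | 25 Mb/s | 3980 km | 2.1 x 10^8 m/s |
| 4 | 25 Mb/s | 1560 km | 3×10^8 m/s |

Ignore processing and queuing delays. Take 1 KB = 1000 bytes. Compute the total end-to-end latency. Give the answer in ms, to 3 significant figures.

78.7 ms

L = 4880 bits.
Transmission delay per hop = L/R = 4880/25000000 = 0.1952 ms; 4 hops → 0.7808 ms.
Propagation delays (d/s per hop): 0.088, 53.6585, 18.9524, 5.2 ms; sum = 77.8989 ms.
End-to-end = 78.7 ms.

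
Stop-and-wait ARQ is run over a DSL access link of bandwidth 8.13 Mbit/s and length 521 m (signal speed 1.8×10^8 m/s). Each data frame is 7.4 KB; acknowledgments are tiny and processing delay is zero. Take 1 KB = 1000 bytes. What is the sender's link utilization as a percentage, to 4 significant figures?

t_tx = L/R = 59200/8.13e+06 = 0.00728167 s.
t_prop = 521/180000000 = 2.89444e-06 s; RTT = 5.78889e-06 s.
Cycle = t_tx + RTT = 0.00728746 s.
Utilization = t_tx / cycle = 0.00728167/0.00728746 = 99.92 %.

99.92 %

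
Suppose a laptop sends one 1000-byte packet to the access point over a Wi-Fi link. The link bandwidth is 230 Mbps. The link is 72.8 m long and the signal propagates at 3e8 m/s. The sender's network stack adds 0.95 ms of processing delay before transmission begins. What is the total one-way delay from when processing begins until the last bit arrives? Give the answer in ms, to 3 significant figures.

0.985 ms

L = 1000 × 8 = 8000 bits.
Transmission delay = L/R = 8000 / 230000000 = 0.0347826 ms.
Propagation delay = d/s = 72.8 m / 300000000 m/s = 0.000242667 ms.
Plus processing delay 0.95 ms = 0.95 ms.
Total = 0.985 ms.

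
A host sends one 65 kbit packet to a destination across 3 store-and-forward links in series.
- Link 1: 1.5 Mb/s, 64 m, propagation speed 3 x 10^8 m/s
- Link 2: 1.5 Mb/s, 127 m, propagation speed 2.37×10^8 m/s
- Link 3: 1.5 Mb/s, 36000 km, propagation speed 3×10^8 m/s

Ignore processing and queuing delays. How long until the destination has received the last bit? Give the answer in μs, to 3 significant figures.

L = 65000 bits.
Transmission delay per hop = L/R = 65000/1500000 = 43333.3 μs; 3 hops → 130000 μs.
Propagation delays (d/s per hop): 0.213333, 0.535865, 120000 μs; sum = 120001 μs.
End-to-end = 250000 μs.

250000 μs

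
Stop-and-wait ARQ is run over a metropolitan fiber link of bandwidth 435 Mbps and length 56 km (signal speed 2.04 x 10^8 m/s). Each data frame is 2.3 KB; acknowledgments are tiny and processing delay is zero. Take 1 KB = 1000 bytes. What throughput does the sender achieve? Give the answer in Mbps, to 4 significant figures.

t_tx = L/R = 18400/435000000 = 4.22989e-05 s.
t_prop = 56000/204000000 = 0.00027451 s; RTT = 0.00054902 s.
Cycle = t_tx + RTT = 0.000591318 s.
Throughput = L / cycle = 18400 / 0.000591318 = 31.12 Mbps.

31.12 Mbps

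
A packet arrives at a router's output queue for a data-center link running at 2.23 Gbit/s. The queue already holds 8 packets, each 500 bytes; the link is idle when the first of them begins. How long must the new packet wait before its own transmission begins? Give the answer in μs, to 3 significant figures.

14.3 μs

Each queued packet: L/R = 4000/2230000000 = 1.79372 μs.
8 queued → 14.3498 μs.
Queuing delay = 14.3 μs.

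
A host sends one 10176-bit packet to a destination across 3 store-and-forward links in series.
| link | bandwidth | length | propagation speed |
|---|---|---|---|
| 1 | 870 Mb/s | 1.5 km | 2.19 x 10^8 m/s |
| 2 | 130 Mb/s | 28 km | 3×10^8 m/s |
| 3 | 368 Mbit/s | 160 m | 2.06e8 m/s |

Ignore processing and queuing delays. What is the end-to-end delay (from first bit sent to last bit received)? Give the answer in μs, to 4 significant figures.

Transmission delays (L/R per hop): 11.6966, 78.2769, 27.6522 μs; sum = 117.626 μs.
Propagation delays (d/s per hop): 6.84932, 93.3333, 0.776699 μs; sum = 100.959 μs.
End-to-end = 218.6 μs.

218.6 μs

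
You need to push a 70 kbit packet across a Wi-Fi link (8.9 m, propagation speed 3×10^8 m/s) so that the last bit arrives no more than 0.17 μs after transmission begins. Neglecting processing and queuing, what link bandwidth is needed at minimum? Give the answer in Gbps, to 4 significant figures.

Propagation delay = 8.9 / 300000000 = 0.0296667 μs.
Transmission budget = 0.17 − 0.0296667 = 0.140333 μs.
R ≥ L / t_tx = 70000 bits / 1.40333e-07 s = 498.8 Gbps.

498.8 Gbps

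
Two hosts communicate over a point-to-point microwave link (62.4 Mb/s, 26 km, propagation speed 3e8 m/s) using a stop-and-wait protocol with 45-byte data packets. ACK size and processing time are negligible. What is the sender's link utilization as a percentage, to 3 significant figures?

t_tx = L/R = 360/62400000 = 5.76923e-06 s.
t_prop = 26000/300000000 = 8.66667e-05 s; RTT = 0.000173333 s.
Cycle = t_tx + RTT = 0.000179103 s.
Utilization = t_tx / cycle = 5.76923e-06/0.000179103 = 3.22 %.

3.22 %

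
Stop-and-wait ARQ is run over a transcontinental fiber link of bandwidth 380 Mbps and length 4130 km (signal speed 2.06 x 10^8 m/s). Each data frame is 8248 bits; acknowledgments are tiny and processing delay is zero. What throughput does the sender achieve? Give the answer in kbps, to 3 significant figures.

206 kbps

t_tx = L/R = 8248/380000000 = 2.17053e-05 s.
t_prop = 4130000/206000000 = 0.0200485 s; RTT = 0.0400971 s.
Cycle = t_tx + RTT = 0.0401188 s.
Throughput = L / cycle = 8248 / 0.0401188 = 206 kbps.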